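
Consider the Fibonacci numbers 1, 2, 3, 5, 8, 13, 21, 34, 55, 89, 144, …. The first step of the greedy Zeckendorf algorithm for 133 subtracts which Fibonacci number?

89

89 ≤ 133 < 144, so the largest Fibonacci number not exceeding 133 is 89.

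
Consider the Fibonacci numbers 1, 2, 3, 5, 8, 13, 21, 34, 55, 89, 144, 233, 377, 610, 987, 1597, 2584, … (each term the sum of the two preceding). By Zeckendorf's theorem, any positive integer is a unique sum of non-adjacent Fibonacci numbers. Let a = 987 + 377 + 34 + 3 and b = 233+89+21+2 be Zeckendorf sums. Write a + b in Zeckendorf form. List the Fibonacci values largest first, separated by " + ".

The two numbers are 1401 and 345, so their sum is 1746.
take 1597 (≤ 1746); 1746 − 1597 = 149
take 144 (≤ 149); 149 − 144 = 5
take 5 (≤ 5); 5 − 5 = 0

1597 + 144 + 5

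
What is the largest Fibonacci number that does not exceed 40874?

28657 ≤ 40874 < 46368, so the largest Fibonacci number not exceeding 40874 is 28657.

28657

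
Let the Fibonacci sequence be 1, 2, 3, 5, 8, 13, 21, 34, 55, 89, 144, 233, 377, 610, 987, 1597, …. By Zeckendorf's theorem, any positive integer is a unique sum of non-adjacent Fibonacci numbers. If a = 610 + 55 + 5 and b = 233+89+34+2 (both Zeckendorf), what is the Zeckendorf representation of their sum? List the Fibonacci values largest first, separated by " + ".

The two numbers are 670 and 358, so their sum is 1028.
Greedy algorithm:
largest Fibonacci ≤ 1028 is 987; 1028 − 987 = 41
largest Fibonacci ≤ 41 is 34; 41 − 34 = 7
largest Fibonacci ≤ 7 is 5; 7 − 5 = 2
largest Fibonacci ≤ 2 is 2; 2 − 2 = 0

987 + 34 + 5 + 2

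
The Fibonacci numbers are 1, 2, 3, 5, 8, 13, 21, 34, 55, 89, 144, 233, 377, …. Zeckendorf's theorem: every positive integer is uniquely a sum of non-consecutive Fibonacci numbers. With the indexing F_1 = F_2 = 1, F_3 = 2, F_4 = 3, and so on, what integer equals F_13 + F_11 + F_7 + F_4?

F_13 + F_11 + F_7 + F_4 = 233 + 89 + 13 + 3 = 338.

338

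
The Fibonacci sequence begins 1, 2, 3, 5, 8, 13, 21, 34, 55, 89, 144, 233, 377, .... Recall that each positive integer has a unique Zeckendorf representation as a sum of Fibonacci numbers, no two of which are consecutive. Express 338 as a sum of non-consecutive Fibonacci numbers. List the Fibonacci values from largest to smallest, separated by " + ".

take 233 (≤ 338); 338 − 233 = 105
take 89 (≤ 105); 105 − 89 = 16
take 13 (≤ 16); 16 − 13 = 3
take 3 (≤ 3); 3 − 3 = 0
So 338 = 233 + 89 + 13 + 3, with no two terms consecutive in the sequence.

233 + 89 + 13 + 3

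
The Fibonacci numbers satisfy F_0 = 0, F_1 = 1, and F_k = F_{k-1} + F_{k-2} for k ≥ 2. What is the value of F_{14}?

Iterating the recurrence up to F_{8} = 21 and F_{7} = 13:
F_{9} = F_{8} + F_{7} = 21 + 13 = 34
F_{10} = F_{9} + F_{8} = 34 + 21 = 55
F_{11} = F_{10} + F_{9} = 55 + 34 = 89
F_{12} = F_{11} + F_{10} = 89 + 55 = 144
F_{13} = F_{12} + F_{11} = 144 + 89 = 233
F_{14} = F_{13} + F_{12} = 233 + 144 = 377

377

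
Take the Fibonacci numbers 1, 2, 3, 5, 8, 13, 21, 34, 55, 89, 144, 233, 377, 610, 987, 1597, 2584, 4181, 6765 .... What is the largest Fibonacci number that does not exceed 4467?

4181 ≤ 4467 < 6765, so the largest Fibonacci number not exceeding 4467 is 4181.

4181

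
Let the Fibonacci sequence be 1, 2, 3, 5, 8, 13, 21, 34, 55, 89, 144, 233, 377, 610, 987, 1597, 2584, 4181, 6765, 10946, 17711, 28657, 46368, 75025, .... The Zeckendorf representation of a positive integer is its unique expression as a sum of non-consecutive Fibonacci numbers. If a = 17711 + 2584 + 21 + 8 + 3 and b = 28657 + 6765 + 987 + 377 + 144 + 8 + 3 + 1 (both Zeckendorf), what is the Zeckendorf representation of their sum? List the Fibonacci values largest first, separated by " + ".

46368 + 6765 + 2584 + 987 + 377 + 144 + 34 + 8 + 2

The two numbers are 20327 and 36942, so their sum is 57269.
Greedy algorithm:
subtract 46368 from 57269: 10901 remains
subtract 6765 from 10901: 4136 remains
subtract 2584 from 4136: 1552 remains
subtract 987 from 1552: 565 remains
subtract 377 from 565: 188 remains
subtract 144 from 188: 44 remains
subtract 34 from 44: 10 remains
subtract 8 from 10: 2 remains
subtract 2 from 2: 0 remains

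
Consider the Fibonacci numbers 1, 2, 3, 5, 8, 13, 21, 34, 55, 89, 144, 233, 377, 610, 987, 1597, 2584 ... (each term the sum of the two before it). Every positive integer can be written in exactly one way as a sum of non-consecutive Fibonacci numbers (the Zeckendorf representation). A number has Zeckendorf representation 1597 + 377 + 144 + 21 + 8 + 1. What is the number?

1597 + 377 + 144 + 21 + 8 + 1 = 2148.

2148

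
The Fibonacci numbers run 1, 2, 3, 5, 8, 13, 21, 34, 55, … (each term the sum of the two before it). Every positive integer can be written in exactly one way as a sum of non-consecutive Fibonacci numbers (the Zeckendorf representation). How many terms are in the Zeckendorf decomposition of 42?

subtract 34 from 42: 8 remains
subtract 8 from 8: 0 remains
42 = 34 + 8, which has 2 terms.

2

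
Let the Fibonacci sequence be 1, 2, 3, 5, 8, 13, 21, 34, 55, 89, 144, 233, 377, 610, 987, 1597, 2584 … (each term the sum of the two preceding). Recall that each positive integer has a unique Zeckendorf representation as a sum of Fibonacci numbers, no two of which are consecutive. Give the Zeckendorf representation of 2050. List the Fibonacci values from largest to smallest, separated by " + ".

2050: greatest Fibonacci not exceeding it is 1597, leaving 453
453: greatest Fibonacci not exceeding it is 377, leaving 76
76: greatest Fibonacci not exceeding it is 55, leaving 21
21: greatest Fibonacci not exceeding it is 21, leaving 0
So 2050 = 1597 + 377 + 55 + 21, with no two terms consecutive in the sequence.

1597 + 377 + 55 + 21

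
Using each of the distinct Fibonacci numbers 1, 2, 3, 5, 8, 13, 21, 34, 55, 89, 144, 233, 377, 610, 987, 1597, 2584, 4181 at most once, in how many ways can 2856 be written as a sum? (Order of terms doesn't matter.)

39

Starting from the Zeckendorf form and repeatedly splitting a term F_k into F_{k−1} + F_{k−2} (when neither is already used) reaches every representation.
2856 = 2584+233+34+5 = 2584+233+34+3+2 = 2584+233+21+13+5 = 2584+144+89+34+5 = … (35 more), for 39 in all.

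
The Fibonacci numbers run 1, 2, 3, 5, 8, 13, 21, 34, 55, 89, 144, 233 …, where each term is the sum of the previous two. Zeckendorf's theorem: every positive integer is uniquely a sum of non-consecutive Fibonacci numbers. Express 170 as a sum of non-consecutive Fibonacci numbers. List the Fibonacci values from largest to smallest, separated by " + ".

Greedy algorithm:
144 ≤ 170 < 233, so take 144; remainder 26
21 ≤ 26 < 34, so take 21; remainder 5
5 ≤ 5 < 8, so take 5; remainder 0
So 170 = 144 + 21 + 5, with no two terms consecutive in the sequence.

144 + 21 + 5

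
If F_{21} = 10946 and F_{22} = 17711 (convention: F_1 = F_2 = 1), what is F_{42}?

By the doubling identity F_{2k} = F_k(2F_{k+1} − F_k): F_{42} = 10946·(2·17711 − 10946) = 10946·24476 = 267914296.

267914296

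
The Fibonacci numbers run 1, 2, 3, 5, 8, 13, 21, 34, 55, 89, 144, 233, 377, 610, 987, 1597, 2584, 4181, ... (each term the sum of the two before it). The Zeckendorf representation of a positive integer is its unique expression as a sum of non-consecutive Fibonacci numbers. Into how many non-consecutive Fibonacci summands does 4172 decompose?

8

4172 − 2584 = 1588
1588 − 987 = 601
601 − 377 = 224
224 − 144 = 80
80 − 55 = 25
25 − 21 = 4
4 − 3 = 1
1 − 1 = 0
4172 = 2584 + 987 + 377 + 144 + 55 + 21 + 3 + 1, which has 8 terms.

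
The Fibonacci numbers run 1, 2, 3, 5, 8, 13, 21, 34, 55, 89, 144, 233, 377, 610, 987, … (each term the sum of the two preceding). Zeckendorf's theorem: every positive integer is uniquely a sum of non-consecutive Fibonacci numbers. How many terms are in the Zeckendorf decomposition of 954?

5

610 ≤ 954 < 987, so take 610; remainder 344
233 ≤ 344 < 377, so take 233; remainder 111
89 ≤ 111 < 144, so take 89; remainder 22
21 ≤ 22 < 34, so take 21; remainder 1
1 ≤ 1 < 2, so take 1; remainder 0
954 = 610 + 233 + 89 + 21 + 1, which has 5 terms.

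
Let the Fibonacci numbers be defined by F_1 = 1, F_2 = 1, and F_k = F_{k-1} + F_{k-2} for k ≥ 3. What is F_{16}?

987

Iterating the recurrence up to F_{8} = 21 and F_{7} = 13:
F_{9} = F_{8} + F_{7} = 21 + 13 = 34
F_{10} = F_{9} + F_{8} = 34 + 21 = 55
F_{11} = F_{10} + F_{9} = 55 + 34 = 89
F_{12} = F_{11} + F_{10} = 89 + 55 = 144
F_{13} = F_{12} + F_{11} = 144 + 89 = 233
F_{14} = F_{13} + F_{12} = 233 + 144 = 377
F_{15} = F_{14} + F_{13} = 377 + 233 = 610
F_{16} = F_{15} + F_{14} = 610 + 377 = 987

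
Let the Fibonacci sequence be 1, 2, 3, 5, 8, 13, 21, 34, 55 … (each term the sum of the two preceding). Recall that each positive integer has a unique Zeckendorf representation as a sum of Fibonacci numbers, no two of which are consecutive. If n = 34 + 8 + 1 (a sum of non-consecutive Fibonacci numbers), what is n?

43

34 + 8 + 1 = 43.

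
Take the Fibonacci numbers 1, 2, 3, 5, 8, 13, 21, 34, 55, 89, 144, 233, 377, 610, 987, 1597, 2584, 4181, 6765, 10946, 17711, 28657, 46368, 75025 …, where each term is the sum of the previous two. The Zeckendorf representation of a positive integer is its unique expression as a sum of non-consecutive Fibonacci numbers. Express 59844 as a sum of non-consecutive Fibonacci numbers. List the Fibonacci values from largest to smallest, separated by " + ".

46368 + 10946 + 1597 + 610 + 233 + 89 + 1

subtract 46368 from 59844: 13476 remains
subtract 10946 from 13476: 2530 remains
subtract 1597 from 2530: 933 remains
subtract 610 from 933: 323 remains
subtract 233 from 323: 90 remains
subtract 89 from 90: 1 remains
subtract 1 from 1: 0 remains
So 59844 = 46368 + 10946 + 1597 + 610 + 233 + 89 + 1, with no two terms consecutive in the sequence.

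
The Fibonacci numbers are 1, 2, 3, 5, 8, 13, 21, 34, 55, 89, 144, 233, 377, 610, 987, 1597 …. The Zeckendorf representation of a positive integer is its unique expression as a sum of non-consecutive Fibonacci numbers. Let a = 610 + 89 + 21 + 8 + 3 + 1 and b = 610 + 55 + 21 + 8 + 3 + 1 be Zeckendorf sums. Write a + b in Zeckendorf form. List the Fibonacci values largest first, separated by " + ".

987 + 377 + 55 + 8 + 3

The two numbers are 732 and 698, so their sum is 1430.
1430 − 987 = 443
443 − 377 = 66
66 − 55 = 11
11 − 8 = 3
3 − 3 = 0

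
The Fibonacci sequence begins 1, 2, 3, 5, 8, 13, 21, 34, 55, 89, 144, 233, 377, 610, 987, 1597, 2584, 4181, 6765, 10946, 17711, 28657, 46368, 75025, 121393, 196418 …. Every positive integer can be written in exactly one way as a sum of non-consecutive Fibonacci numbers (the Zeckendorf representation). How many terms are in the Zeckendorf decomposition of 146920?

subtract 121393 from 146920: 25527 remains
subtract 17711 from 25527: 7816 remains
subtract 6765 from 7816: 1051 remains
subtract 987 from 1051: 64 remains
subtract 55 from 64: 9 remains
subtract 8 from 9: 1 remains
subtract 1 from 1: 0 remains
146920 = 121393 + 17711 + 6765 + 987 + 55 + 8 + 1, which has 7 terms.

7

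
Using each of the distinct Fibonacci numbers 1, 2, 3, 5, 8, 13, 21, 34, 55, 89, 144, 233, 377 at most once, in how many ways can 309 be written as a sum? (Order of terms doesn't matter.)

Each representation comes from the Zeckendorf form by replacing some F_k with F_{k−1} + F_{k−2} where possible.
309 = 233+55+21 = 233+55+13+8 = 144+89+55+21 = … (11 more), for 14 in all.

14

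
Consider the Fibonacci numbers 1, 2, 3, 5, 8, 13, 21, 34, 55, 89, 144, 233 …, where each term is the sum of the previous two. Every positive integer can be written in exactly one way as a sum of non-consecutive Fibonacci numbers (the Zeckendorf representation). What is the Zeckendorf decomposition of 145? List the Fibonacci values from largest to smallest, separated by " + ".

144 ≤ 145 < 233, so take 144; remainder 1
1 ≤ 1 < 2, so take 1; remainder 0
So 145 = 144 + 1, with no two terms consecutive in the sequence.

144 + 1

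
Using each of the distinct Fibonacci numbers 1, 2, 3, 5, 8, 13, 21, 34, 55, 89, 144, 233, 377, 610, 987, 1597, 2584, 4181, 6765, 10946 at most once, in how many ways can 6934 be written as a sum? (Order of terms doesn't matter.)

Each representation comes from the Zeckendorf form by replacing some F_k with F_{k−1} + F_{k−2} where possible.
6934 = 6765+144+21+3+1 = 6765+144+13+8+3+1 = 6765+89+55+21+3+1 = 4181+2584+144+21+3+1 = 6765+89+55+13+8+3+1 = … (18 more), for 23 in all.

23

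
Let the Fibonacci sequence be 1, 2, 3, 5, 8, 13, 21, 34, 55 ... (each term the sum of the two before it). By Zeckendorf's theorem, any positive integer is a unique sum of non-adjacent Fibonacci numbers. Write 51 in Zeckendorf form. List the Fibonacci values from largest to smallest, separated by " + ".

Greedy algorithm:
51: greatest Fibonacci not exceeding it is 34, leaving 17
17: greatest Fibonacci not exceeding it is 13, leaving 4
4: greatest Fibonacci not exceeding it is 3, leaving 1
1: greatest Fibonacci not exceeding it is 1, leaving 0
So 51 = 34 + 13 + 3 + 1, with no two terms consecutive in the sequence.

34 + 13 + 3 + 1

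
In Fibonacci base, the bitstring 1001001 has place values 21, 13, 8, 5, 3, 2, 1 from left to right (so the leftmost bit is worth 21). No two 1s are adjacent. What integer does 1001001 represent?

Summing the place values of the 1 bits: 21 + 5 + 1 = 27.

27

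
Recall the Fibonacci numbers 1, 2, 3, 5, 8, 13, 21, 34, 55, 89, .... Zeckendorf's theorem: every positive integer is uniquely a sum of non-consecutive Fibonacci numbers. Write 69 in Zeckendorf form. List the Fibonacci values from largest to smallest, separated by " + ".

55 + 13 + 1

subtract 55 from 69: 14 remains
subtract 13 from 14: 1 remains
subtract 1 from 1: 0 remains
So 69 = 55 + 13 + 1, with no two terms consecutive in the sequence.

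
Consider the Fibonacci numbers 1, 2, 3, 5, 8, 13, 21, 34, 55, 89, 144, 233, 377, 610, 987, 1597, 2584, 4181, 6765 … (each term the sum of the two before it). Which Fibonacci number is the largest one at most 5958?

4181 ≤ 5958 < 6765, so the largest Fibonacci number not exceeding 5958 is 4181.

4181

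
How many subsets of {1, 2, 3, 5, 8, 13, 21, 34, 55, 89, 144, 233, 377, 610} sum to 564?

12

564 = 377+144+34+8+1 = 377+144+34+5+3+1 = 377+144+21+13+8+1 = 377+89+55+34+8+1 = 377+144+21+13+5+3+1 = … (7 more), for 12 in all.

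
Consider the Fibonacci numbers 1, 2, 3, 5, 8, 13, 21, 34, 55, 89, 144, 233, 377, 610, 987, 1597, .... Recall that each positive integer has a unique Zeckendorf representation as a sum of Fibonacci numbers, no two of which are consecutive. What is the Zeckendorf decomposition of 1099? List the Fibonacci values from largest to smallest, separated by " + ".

987 + 89 + 21 + 2

987 ≤ 1099 < 1597, so take 987; remainder 112
89 ≤ 112 < 144, so take 89; remainder 23
21 ≤ 23 < 34, so take 21; remainder 2
2 ≤ 2 < 3, so take 2; remainder 0
So 1099 = 987 + 89 + 21 + 2, with no two terms consecutive in the sequence.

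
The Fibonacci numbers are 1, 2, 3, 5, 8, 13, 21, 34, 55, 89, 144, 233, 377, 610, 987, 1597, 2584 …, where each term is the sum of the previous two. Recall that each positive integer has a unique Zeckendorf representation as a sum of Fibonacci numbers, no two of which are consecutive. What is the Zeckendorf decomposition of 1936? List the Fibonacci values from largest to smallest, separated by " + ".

1597 + 233 + 89 + 13 + 3 + 1

Greedily peel off the largest Fibonacci term at each step:
largest Fibonacci ≤ 1936 is 1597; 1936 − 1597 = 339
largest Fibonacci ≤ 339 is 233; 339 − 233 = 106
largest Fibonacci ≤ 106 is 89; 106 − 89 = 17
largest Fibonacci ≤ 17 is 13; 17 − 13 = 4
largest Fibonacci ≤ 4 is 3; 4 − 3 = 1
largest Fibonacci ≤ 1 is 1; 1 − 1 = 0
So 1936 = 1597 + 233 + 89 + 13 + 3 + 1, with no two terms consecutive in the sequence.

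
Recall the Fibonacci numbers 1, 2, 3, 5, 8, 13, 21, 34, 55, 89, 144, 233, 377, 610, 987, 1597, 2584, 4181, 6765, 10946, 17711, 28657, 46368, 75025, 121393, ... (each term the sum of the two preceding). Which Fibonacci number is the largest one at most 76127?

75025 ≤ 76127 < 121393, so the largest Fibonacci number not exceeding 76127 is 75025.

75025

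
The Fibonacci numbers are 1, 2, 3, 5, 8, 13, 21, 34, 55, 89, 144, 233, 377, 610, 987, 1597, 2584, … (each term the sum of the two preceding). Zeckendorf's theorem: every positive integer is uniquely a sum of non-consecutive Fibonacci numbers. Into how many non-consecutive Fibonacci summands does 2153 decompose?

5

2153 − 1597 = 556
556 − 377 = 179
179 − 144 = 35
35 − 34 = 1
1 − 1 = 0
2153 = 1597 + 377 + 144 + 34 + 1, which has 5 terms.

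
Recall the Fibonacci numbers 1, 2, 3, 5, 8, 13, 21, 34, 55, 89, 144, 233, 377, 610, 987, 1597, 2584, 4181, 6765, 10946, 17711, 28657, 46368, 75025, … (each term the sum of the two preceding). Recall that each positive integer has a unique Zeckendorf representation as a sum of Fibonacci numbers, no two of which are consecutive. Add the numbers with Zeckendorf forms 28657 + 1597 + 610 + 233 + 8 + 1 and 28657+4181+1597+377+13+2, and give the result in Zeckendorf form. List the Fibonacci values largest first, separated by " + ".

46368 + 17711 + 1597 + 233 + 21 + 3

The two numbers are 31106 and 34827, so their sum is 65933.
largest Fibonacci ≤ 65933 is 46368; 65933 − 46368 = 19565
largest Fibonacci ≤ 19565 is 17711; 19565 − 17711 = 1854
largest Fibonacci ≤ 1854 is 1597; 1854 − 1597 = 257
largest Fibonacci ≤ 257 is 233; 257 − 233 = 24
largest Fibonacci ≤ 24 is 21; 24 − 21 = 3
largest Fibonacci ≤ 3 is 3; 3 − 3 = 0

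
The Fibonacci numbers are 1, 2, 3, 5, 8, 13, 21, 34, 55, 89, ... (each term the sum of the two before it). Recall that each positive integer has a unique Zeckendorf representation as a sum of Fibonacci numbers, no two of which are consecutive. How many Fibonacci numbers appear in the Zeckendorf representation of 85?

4

take 55 (≤ 85); 85 − 55 = 30
take 21 (≤ 30); 30 − 21 = 9
take 8 (≤ 9); 9 − 8 = 1
take 1 (≤ 1); 1 − 1 = 0
85 = 55 + 21 + 8 + 1, which has 4 terms.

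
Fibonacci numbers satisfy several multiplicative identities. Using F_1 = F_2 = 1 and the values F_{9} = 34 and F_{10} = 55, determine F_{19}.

By F_{2k+1} = F_k² + F_{k+1}²: F_{19} = 34² + 55² = 1156 + 3025 = 4181.

4181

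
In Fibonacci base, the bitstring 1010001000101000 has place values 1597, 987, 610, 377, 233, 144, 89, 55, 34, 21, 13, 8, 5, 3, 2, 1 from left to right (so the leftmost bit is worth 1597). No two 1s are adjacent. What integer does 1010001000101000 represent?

2314

Summing the place values of the 1 bits: 1597 + 610 + 89 + 13 + 5 = 2314.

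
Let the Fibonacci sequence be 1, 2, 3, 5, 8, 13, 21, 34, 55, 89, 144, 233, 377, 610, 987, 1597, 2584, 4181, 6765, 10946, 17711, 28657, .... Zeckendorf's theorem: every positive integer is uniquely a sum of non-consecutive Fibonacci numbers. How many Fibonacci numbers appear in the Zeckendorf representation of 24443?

8

Greedy algorithm:
subtract 17711 from 24443: 6732 remains
subtract 4181 from 6732: 2551 remains
subtract 1597 from 2551: 954 remains
subtract 610 from 954: 344 remains
subtract 233 from 344: 111 remains
subtract 89 from 111: 22 remains
subtract 21 from 22: 1 remains
subtract 1 from 1: 0 remains
24443 = 17711 + 4181 + 1597 + 610 + 233 + 89 + 21 + 1, which has 8 terms.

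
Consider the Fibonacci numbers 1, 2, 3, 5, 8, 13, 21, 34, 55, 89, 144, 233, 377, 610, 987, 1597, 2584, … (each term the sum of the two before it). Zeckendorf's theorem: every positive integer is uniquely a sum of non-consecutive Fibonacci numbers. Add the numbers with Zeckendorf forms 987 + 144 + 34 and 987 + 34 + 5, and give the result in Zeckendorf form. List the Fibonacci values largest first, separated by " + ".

1597 + 377 + 144 + 55 + 13 + 5

The two numbers are 1165 and 1026, so their sum is 2191.
Repeatedly subtract the largest Fibonacci number that fits:
largest Fibonacci ≤ 2191 is 1597; 2191 − 1597 = 594
largest Fibonacci ≤ 594 is 377; 594 − 377 = 217
largest Fibonacci ≤ 217 is 144; 217 − 144 = 73
largest Fibonacci ≤ 73 is 55; 73 − 55 = 18
largest Fibonacci ≤ 18 is 13; 18 − 13 = 5
largest Fibonacci ≤ 5 is 5; 5 − 5 = 0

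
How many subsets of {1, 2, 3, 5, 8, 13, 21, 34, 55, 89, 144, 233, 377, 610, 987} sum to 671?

671 = 610+55+5+1 = 610+55+3+2+1 = 610+34+21+5+1 = 377+233+55+5+1 = 610+34+21+3+2+1 = … (13 more), for 18 in all.

18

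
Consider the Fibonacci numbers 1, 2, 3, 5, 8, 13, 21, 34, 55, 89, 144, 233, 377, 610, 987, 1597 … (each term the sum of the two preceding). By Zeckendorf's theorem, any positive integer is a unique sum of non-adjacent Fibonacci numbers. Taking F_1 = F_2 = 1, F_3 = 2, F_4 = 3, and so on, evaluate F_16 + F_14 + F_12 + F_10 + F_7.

1576

F_16 + F_14 + F_12 + F_10 + F_7 = 987 + 377 + 144 + 55 + 13 = 1576.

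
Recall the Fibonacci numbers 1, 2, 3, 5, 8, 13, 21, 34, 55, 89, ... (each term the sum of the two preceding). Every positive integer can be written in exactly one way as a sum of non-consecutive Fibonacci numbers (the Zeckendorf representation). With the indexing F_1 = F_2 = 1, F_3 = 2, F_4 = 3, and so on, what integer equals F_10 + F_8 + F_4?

F_10 + F_8 + F_4 = 55 + 21 + 3 = 79.

79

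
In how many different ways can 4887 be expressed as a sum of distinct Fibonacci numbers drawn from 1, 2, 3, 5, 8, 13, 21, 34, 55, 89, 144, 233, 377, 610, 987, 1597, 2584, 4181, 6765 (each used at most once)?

21

Each representation comes from the Zeckendorf form by replacing some F_k with F_{k−1} + F_{k−2} where possible.
4887 = 4181+610+89+5+2 = 4181+610+55+34+5+2 = 4181+377+233+89+5+2 = 2584+1597+610+89+5+2 = 4181+610+55+21+13+5+2 = … (16 more), for 21 in all.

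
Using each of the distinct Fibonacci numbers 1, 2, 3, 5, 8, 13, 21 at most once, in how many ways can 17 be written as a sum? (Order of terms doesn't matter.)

17 = 13+3+1 = 8+5+3+1 — 2 representations.

2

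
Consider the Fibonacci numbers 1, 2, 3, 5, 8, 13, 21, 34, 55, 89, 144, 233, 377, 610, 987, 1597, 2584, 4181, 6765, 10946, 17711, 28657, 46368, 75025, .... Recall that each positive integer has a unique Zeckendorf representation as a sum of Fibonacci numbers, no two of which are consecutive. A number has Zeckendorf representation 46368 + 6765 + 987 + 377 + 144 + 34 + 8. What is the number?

54683

46368 + 6765 + 987 + 377 + 144 + 34 + 8 = 54683.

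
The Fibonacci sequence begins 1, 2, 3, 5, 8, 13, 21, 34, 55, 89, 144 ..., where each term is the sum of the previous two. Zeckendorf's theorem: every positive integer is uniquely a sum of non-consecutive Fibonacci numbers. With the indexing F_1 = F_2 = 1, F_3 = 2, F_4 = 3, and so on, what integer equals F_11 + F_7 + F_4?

F_11 + F_7 + F_4 = 89 + 13 + 3 = 105.

105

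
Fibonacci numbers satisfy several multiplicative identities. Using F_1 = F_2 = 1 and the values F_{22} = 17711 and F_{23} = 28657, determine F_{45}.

By F_{2k+1} = F_k² + F_{k+1}²: F_{45} = 17711² + 28657² = 313679521 + 821223649 = 1134903170.

1134903170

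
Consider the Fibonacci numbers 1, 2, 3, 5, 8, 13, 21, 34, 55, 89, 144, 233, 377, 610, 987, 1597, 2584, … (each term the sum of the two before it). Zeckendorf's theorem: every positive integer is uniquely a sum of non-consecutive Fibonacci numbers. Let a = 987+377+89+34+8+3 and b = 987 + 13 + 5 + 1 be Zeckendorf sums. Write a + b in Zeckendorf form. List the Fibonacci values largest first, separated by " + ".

1597 + 610 + 233 + 55 + 8 + 1

The two numbers are 1498 and 1006, so their sum is 2504.
largest Fibonacci ≤ 2504 is 1597; 2504 − 1597 = 907
largest Fibonacci ≤ 907 is 610; 907 − 610 = 297
largest Fibonacci ≤ 297 is 233; 297 − 233 = 64
largest Fibonacci ≤ 64 is 55; 64 − 55 = 9
largest Fibonacci ≤ 9 is 8; 9 − 8 = 1
largest Fibonacci ≤ 1 is 1; 1 − 1 = 0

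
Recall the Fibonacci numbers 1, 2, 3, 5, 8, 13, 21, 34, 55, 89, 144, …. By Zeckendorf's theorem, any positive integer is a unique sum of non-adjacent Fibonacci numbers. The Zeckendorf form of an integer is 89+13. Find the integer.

102

89+13 = 102.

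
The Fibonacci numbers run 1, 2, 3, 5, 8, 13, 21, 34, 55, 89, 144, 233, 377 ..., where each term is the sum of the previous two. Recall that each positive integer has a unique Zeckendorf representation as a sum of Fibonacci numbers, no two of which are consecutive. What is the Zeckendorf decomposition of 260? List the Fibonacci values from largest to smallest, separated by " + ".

233 + 21 + 5 + 1

Greedy algorithm:
take 233 (≤ 260); 260 − 233 = 27
take 21 (≤ 27); 27 − 21 = 6
take 5 (≤ 6); 6 − 5 = 1
take 1 (≤ 1); 1 − 1 = 0
So 260 = 233 + 21 + 5 + 1, with no two terms consecutive in the sequence.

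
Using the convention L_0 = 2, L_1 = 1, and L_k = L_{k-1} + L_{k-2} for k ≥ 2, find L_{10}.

123

Iterating the recurrence up to L_{6} = 18 and L_{5} = 11:
L_{7} = L_{6} + L_{5} = 18 + 11 = 29
L_{8} = L_{7} + L_{6} = 29 + 18 = 47
L_{9} = L_{8} + L_{7} = 47 + 29 = 76
L_{10} = L_{9} + L_{8} = 76 + 47 = 123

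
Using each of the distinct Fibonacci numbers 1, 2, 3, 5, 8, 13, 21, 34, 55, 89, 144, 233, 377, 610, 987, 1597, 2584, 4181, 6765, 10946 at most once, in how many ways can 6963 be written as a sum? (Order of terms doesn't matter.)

9

Each representation comes from the Zeckendorf form by replacing some F_k with F_{k−1} + F_{k−2} where possible.
6963 = 6765+144+34+13+5+2 = 6765+89+55+34+13+5+2 = 4181+2584+144+34+13+5+2 = … (6 more), for 9 in all.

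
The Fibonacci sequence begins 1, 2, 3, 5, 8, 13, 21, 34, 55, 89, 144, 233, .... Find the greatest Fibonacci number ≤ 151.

144 ≤ 151 < 233, so the largest Fibonacci number not exceeding 151 is 144.

144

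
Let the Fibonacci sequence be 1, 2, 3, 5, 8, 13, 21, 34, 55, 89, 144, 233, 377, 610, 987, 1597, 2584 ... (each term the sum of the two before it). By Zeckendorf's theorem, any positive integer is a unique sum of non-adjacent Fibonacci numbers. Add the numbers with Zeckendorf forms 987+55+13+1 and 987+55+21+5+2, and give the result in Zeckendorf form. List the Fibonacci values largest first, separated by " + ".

1597 + 377 + 144 + 8

The two numbers are 1056 and 1070, so their sum is 2126.
Greedily peel off the largest Fibonacci term at each step:
1597 ≤ 2126 < 2584, so take 1597; remainder 529
377 ≤ 529 < 610, so take 377; remainder 152
144 ≤ 152 < 233, so take 144; remainder 8
8 ≤ 8 < 13, so take 8; remainder 0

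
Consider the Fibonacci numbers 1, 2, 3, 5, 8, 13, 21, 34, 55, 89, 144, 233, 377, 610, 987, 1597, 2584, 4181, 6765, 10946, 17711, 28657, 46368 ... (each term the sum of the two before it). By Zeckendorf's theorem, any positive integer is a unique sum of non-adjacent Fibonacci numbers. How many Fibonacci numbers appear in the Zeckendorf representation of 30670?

5

subtract 28657 from 30670: 2013 remains
subtract 1597 from 2013: 416 remains
subtract 377 from 416: 39 remains
subtract 34 from 39: 5 remains
subtract 5 from 5: 0 remains
30670 = 28657 + 1597 + 377 + 34 + 5, which has 5 terms.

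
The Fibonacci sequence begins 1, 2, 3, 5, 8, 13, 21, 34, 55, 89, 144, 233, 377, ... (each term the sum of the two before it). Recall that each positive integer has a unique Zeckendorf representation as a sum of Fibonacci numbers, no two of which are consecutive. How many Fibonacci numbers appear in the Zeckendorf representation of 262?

Greedy algorithm:
262: greatest Fibonacci not exceeding it is 233, leaving 29
29: greatest Fibonacci not exceeding it is 21, leaving 8
8: greatest Fibonacci not exceeding it is 8, leaving 0
262 = 233 + 21 + 8, which has 3 terms.

3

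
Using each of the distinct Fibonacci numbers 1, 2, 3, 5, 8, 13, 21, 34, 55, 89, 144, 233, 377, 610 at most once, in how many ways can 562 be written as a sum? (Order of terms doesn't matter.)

6

562 = 377+144+34+5+2 = 377+144+21+13+5+2 = 377+89+55+34+5+2 = 377+89+55+21+13+5+2 = … (2 more), for 6 in all.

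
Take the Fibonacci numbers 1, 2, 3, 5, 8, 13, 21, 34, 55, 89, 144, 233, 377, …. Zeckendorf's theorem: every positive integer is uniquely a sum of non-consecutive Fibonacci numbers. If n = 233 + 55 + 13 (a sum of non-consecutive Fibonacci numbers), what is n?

301

233 + 55 + 13 = 301.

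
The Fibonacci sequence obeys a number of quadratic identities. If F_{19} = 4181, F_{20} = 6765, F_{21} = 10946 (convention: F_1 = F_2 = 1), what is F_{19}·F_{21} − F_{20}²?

1

4181·10946 − 6765² = 45765226 − 45765225 = 1. (Cassini's identity: F_{k−1}F_{k+1} − F_k² = (−1)^k.)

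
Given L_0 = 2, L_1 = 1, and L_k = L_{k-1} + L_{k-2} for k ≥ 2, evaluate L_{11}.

199

Iterating the recurrence up to L_{5} = 11 and L_{4} = 7:
L_{6} = L_{5} + L_{4} = 11 + 7 = 18
L_{7} = L_{6} + L_{5} = 18 + 11 = 29
L_{8} = L_{7} + L_{6} = 29 + 18 = 47
L_{9} = L_{8} + L_{7} = 47 + 29 = 76
L_{10} = L_{9} + L_{8} = 76 + 47 = 123
L_{11} = L_{10} + L_{9} = 123 + 76 = 199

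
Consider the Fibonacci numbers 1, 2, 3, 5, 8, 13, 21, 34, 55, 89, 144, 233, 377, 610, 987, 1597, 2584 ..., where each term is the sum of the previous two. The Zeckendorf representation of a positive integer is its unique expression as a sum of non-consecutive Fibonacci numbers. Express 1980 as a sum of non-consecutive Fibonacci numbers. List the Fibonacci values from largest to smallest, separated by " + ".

1597 + 377 + 5 + 1

Repeatedly subtract the largest Fibonacci number that fits:
1597 ≤ 1980 < 2584, so take 1597; remainder 383
377 ≤ 383 < 610, so take 377; remainder 6
5 ≤ 6 < 8, so take 5; remainder 1
1 ≤ 1 < 2, so take 1; remainder 0
So 1980 = 1597 + 377 + 5 + 1, with no two terms consecutive in the sequence.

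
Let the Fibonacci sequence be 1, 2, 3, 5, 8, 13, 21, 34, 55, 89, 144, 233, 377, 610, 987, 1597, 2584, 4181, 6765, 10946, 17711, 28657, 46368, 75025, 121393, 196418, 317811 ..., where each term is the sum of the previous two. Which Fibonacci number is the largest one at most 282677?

196418 ≤ 282677 < 317811, so the largest Fibonacci number not exceeding 282677 is 196418.

196418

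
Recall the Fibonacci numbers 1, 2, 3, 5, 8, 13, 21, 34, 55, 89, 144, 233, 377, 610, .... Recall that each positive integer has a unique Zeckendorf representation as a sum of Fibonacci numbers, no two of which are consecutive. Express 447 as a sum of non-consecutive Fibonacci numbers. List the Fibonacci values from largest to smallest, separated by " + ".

447: greatest Fibonacci not exceeding it is 377, leaving 70
70: greatest Fibonacci not exceeding it is 55, leaving 15
15: greatest Fibonacci not exceeding it is 13, leaving 2
2: greatest Fibonacci not exceeding it is 2, leaving 0
So 447 = 377 + 55 + 13 + 2, with no two terms consecutive in the sequence.

377 + 55 + 13 + 2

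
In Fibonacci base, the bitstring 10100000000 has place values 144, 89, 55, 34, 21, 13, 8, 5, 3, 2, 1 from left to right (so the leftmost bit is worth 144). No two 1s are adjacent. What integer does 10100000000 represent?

Summing the place values of the 1 bits: 144 + 55 = 199.

199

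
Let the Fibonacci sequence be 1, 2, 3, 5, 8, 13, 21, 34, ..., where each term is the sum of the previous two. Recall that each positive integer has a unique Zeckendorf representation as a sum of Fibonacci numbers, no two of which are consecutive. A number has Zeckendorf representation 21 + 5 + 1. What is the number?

27

21 + 5 + 1 = 27.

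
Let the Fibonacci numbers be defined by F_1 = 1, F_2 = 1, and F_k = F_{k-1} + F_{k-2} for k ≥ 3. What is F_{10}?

Iterating the recurrence up to F_{2} = 1 and F_{1} = 1:
F_{3} = F_{2} + F_{1} = 1 + 1 = 2
F_{4} = F_{3} + F_{2} = 2 + 1 = 3
F_{5} = F_{4} + F_{3} = 3 + 2 = 5
F_{6} = F_{5} + F_{4} = 5 + 3 = 8
F_{7} = F_{6} + F_{5} = 8 + 5 = 13
F_{8} = F_{7} + F_{6} = 13 + 8 = 21
F_{9} = F_{8} + F_{7} = 21 + 13 = 34
F_{10} = F_{9} + F_{8} = 34 + 21 = 55

55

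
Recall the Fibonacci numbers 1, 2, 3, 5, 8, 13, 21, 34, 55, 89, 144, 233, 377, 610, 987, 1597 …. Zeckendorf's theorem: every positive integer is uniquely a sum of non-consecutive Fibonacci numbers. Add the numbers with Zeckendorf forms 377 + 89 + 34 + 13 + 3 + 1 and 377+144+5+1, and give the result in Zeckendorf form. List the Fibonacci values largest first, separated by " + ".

The two numbers are 517 and 527, so their sum is 1044.
1044: greatest Fibonacci not exceeding it is 987, leaving 57
57: greatest Fibonacci not exceeding it is 55, leaving 2
2: greatest Fibonacci not exceeding it is 2, leaving 0

987 + 55 + 2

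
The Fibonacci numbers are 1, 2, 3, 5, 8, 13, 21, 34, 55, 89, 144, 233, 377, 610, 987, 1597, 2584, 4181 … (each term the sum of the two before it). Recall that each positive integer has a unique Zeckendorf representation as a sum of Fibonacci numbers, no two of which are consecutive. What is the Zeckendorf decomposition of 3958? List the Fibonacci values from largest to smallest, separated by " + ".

largest Fibonacci ≤ 3958 is 2584; 3958 − 2584 = 1374
largest Fibonacci ≤ 1374 is 987; 1374 − 987 = 387
largest Fibonacci ≤ 387 is 377; 387 − 377 = 10
largest Fibonacci ≤ 10 is 8; 10 − 8 = 2
largest Fibonacci ≤ 2 is 2; 2 − 2 = 0
So 3958 = 2584 + 987 + 377 + 8 + 2, with no two terms consecutive in the sequence.

2584 + 987 + 377 + 8 + 2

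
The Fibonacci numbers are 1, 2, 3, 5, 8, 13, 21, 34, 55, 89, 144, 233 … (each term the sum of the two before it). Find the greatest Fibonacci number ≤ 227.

144 ≤ 227 < 233, so the largest Fibonacci number not exceeding 227 is 144.

144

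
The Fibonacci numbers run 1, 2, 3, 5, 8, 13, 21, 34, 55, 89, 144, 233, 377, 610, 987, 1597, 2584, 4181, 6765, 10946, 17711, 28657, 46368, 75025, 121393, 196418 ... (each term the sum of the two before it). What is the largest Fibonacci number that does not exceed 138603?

121393

121393 ≤ 138603 < 196418, so the largest Fibonacci number not exceeding 138603 is 121393.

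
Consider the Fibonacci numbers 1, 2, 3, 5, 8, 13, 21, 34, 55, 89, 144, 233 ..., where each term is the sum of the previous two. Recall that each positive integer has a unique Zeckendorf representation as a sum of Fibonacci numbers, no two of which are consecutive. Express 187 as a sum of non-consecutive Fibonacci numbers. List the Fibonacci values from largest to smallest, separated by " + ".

144 + 34 + 8 + 1

Greedy algorithm:
187: greatest Fibonacci not exceeding it is 144, leaving 43
43: greatest Fibonacci not exceeding it is 34, leaving 9
9: greatest Fibonacci not exceeding it is 8, leaving 1
1: greatest Fibonacci not exceeding it is 1, leaving 0
So 187 = 144 + 34 + 8 + 1, with no two terms consecutive in the sequence.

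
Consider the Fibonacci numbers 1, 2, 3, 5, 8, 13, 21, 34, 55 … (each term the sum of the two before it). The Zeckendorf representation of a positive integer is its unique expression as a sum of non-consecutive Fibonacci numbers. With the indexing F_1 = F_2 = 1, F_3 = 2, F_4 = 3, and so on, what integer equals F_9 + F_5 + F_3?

41

F_9 + F_5 + F_3 = 34 + 5 + 2 = 41.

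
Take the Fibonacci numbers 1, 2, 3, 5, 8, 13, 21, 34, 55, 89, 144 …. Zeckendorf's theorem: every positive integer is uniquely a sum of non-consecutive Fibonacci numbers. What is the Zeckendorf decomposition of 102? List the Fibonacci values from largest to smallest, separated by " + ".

89 + 13

Greedily peel off the largest Fibonacci term at each step:
89 ≤ 102 < 144, so take 89; remainder 13
13 ≤ 13 < 21, so take 13; remainder 0
So 102 = 89 + 13, with no two terms consecutive in the sequence.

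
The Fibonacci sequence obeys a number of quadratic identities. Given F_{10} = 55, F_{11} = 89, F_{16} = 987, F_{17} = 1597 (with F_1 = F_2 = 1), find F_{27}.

196418

By the addition formula F_{m+n} = F_m F_{n+1} + F_{m−1} F_n with m=11, n=16: F_{27} = 89·1597 + 55·987 = 142133 + 54285 = 196418.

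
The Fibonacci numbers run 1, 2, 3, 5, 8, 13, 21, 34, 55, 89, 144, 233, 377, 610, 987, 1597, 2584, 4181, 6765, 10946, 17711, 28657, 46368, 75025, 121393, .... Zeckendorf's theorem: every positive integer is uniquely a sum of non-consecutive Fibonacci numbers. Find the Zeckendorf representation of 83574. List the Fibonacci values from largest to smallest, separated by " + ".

75025 + 6765 + 1597 + 144 + 34 + 8 + 1

83574: greatest Fibonacci not exceeding it is 75025, leaving 8549
8549: greatest Fibonacci not exceeding it is 6765, leaving 1784
1784: greatest Fibonacci not exceeding it is 1597, leaving 187
187: greatest Fibonacci not exceeding it is 144, leaving 43
43: greatest Fibonacci not exceeding it is 34, leaving 9
9: greatest Fibonacci not exceeding it is 8, leaving 1
1: greatest Fibonacci not exceeding it is 1, leaving 0
So 83574 = 75025 + 6765 + 1597 + 144 + 34 + 8 + 1, with no two terms consecutive in the sequence.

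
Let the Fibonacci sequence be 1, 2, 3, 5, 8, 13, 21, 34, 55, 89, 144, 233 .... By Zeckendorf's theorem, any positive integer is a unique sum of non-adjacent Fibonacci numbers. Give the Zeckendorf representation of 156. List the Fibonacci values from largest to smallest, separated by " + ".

144 + 8 + 3 + 1

largest Fibonacci ≤ 156 is 144; 156 − 144 = 12
largest Fibonacci ≤ 12 is 8; 12 − 8 = 4
largest Fibonacci ≤ 4 is 3; 4 − 3 = 1
largest Fibonacci ≤ 1 is 1; 1 − 1 = 0
So 156 = 144 + 8 + 3 + 1, with no two terms consecutive in the sequence.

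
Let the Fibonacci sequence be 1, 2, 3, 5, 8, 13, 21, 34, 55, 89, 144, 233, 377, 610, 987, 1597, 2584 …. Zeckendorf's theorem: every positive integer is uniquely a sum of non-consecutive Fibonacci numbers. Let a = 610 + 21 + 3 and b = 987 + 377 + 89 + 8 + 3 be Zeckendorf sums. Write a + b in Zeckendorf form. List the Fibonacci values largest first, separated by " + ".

1597 + 377 + 89 + 34 + 1

The two numbers are 634 and 1464, so their sum is 2098.
Repeatedly subtract the largest Fibonacci number that fits:
take 1597 (≤ 2098); 2098 − 1597 = 501
take 377 (≤ 501); 501 − 377 = 124
take 89 (≤ 124); 124 − 89 = 35
take 34 (≤ 35); 35 − 34 = 1
take 1 (≤ 1); 1 − 1 = 0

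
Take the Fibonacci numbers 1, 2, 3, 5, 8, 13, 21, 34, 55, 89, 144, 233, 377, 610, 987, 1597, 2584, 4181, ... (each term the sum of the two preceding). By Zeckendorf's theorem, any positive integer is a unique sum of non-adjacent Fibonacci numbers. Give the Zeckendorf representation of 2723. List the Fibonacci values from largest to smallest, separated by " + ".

take 2584 (≤ 2723); 2723 − 2584 = 139
take 89 (≤ 139); 139 − 89 = 50
take 34 (≤ 50); 50 − 34 = 16
take 13 (≤ 16); 16 − 13 = 3
take 3 (≤ 3); 3 − 3 = 0
So 2723 = 2584 + 89 + 34 + 13 + 3, with no two terms consecutive in the sequence.

2584 + 89 + 34 + 13 + 3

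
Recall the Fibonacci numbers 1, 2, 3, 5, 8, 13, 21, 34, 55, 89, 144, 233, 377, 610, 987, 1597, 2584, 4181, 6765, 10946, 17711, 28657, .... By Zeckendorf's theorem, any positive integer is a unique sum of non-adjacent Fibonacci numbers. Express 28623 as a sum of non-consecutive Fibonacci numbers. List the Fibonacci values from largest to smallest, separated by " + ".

Repeatedly subtract the largest Fibonacci number that fits:
take 17711 (≤ 28623); 28623 − 17711 = 10912
take 6765 (≤ 10912); 10912 − 6765 = 4147
take 2584 (≤ 4147); 4147 − 2584 = 1563
take 987 (≤ 1563); 1563 − 987 = 576
take 377 (≤ 576); 576 − 377 = 199
take 144 (≤ 199); 199 − 144 = 55
take 55 (≤ 55); 55 − 55 = 0
So 28623 = 17711 + 6765 + 2584 + 987 + 377 + 144 + 55, with no two terms consecutive in the sequence.

17711 + 6765 + 2584 + 987 + 377 + 144 + 55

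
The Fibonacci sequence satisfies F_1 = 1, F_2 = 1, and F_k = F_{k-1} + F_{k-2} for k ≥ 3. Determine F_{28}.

Iterating the recurrence up to F_{21} = 10946 and F_{20} = 6765:
F_{22} = F_{21} + F_{20} = 10946 + 6765 = 17711
F_{23} = F_{22} + F_{21} = 17711 + 10946 = 28657
F_{24} = F_{23} + F_{22} = 28657 + 17711 = 46368
F_{25} = F_{24} + F_{23} = 46368 + 28657 = 75025
F_{26} = F_{25} + F_{24} = 75025 + 46368 = 121393
F_{27} = F_{26} + F_{25} = 121393 + 75025 = 196418
F_{28} = F_{27} + F_{26} = 196418 + 121393 = 317811

317811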